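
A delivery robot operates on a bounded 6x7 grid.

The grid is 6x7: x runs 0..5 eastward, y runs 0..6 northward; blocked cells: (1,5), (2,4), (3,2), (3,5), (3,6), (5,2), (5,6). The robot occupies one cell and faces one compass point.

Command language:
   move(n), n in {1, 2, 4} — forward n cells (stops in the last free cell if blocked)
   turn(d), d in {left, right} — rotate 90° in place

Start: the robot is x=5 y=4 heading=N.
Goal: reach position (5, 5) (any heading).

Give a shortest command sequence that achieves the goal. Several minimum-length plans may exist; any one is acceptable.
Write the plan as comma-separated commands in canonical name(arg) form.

move(4)

from: x=5 y=4 heading=N
t=1 move(4) ⇒ x=5 y=5 heading=N
shorter routes all fall short; 1 is best.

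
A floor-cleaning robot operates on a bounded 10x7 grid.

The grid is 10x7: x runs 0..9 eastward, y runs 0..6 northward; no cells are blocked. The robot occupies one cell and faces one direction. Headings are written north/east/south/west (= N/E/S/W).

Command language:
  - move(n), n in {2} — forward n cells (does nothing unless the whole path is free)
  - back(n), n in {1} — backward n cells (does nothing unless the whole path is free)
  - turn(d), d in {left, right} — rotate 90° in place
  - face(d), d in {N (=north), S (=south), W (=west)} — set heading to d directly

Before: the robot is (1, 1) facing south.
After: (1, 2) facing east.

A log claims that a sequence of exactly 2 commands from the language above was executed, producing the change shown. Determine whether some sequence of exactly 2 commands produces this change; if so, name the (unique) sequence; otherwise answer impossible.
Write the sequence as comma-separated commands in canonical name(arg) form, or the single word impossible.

back(1), turn(left)

key: position moved to (1,2) AND the heading swung to E — translation plus rotation needed
begin: (1, 1) facing south
1. back(1) → (1, 2) facing south
2. turn(left) → (1, 2) facing east
no rival 2-sequence matches.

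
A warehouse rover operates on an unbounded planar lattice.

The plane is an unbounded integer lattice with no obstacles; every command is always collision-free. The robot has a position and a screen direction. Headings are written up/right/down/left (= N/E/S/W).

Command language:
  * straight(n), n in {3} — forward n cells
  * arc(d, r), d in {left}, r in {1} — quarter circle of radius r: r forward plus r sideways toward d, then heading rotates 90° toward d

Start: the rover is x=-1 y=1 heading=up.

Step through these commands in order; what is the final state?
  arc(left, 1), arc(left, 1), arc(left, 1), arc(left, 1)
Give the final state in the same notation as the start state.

x=-1 y=1 heading=up

from: x=-1 y=1 heading=up
1. arc(left, 1) → x=-2 y=2 heading=left
2. arc(left, 1) → x=-3 y=1 heading=down
3. arc(left, 1) → x=-2 y=0 heading=right
4. arc(left, 1) → x=-1 y=1 heading=up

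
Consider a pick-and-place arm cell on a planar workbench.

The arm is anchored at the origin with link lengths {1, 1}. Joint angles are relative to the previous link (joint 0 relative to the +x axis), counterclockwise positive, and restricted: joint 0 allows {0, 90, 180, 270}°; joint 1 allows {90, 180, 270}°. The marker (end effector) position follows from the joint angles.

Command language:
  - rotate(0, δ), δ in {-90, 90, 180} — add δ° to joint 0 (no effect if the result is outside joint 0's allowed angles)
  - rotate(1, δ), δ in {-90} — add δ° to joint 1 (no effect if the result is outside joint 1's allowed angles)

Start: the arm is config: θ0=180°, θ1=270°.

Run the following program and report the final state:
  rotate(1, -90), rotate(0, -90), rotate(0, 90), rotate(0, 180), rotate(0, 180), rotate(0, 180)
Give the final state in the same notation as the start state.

begin: config: θ0=180°, θ1=270°
1. rotate(1, -90) → config: θ0=180°, θ1=180°
2. rotate(0, -90) → config: θ0=90°, θ1=180°
3. rotate(0, 90) → config: θ0=180°, θ1=180°
4. rotate(0, 180) → config: θ0=0°, θ1=180°
5. rotate(0, 180) → config: θ0=180°, θ1=180°
6. rotate(0, 180) → config: θ0=0°, θ1=180°

config: θ0=0°, θ1=180°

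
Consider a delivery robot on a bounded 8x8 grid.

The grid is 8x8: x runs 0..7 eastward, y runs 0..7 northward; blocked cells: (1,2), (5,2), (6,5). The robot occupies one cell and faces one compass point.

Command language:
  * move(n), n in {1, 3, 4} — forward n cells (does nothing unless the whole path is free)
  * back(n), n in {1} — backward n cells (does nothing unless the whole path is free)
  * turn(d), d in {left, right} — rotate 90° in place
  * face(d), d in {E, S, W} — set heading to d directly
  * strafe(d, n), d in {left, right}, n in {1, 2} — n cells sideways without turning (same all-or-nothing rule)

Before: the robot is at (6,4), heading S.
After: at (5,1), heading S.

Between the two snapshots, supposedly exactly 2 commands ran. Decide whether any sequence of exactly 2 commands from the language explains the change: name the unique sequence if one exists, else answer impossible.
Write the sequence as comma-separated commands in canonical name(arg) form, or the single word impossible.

key: still facing S at the end — nothing in the sequence rotates
start: at (6,4), heading S
[1] after move(3): at (6,1), heading S
[2] after strafe(right, 1): at (5,1), heading S
all 169 alternatives checked — unique.

move(3), strafe(right, 1)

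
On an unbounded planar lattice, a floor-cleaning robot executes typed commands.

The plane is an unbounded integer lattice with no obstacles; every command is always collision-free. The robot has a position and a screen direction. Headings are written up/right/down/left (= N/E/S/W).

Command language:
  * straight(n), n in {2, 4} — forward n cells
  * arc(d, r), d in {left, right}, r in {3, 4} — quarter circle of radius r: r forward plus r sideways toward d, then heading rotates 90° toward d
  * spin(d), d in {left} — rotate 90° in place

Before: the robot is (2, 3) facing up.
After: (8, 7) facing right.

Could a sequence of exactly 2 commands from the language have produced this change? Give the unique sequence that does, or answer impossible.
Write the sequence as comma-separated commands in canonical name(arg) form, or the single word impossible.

key: order matters: swapping arc(right, 4) and straight(2) lands elsewhere
t0: (2, 3) facing up
step 1 (arc(right, 4)): (6, 7) facing right
step 2 (straight(2)): (8, 7) facing right
no rival 2-sequence matches.

arc(right, 4), straight(2)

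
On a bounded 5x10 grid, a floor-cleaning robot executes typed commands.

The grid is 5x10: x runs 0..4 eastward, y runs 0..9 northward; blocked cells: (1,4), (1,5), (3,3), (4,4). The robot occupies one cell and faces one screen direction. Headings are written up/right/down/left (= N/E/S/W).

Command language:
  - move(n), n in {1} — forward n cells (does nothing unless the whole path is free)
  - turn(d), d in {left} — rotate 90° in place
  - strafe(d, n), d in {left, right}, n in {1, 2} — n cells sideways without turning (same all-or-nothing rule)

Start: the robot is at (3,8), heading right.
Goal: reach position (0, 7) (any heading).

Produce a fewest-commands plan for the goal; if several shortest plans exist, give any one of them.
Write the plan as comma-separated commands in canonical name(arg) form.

strafe(right, 1), turn(left), strafe(left, 2), strafe(left, 1)

from: at (3,8), heading right
1. strafe(right, 1) → at (3,7), heading right
2. turn(left) → at (3,7), heading up
3. strafe(left, 2) → at (1,7), heading up
4. strafe(left, 1) → at (0,7), heading up
shorter routes all fall short; 4 is best.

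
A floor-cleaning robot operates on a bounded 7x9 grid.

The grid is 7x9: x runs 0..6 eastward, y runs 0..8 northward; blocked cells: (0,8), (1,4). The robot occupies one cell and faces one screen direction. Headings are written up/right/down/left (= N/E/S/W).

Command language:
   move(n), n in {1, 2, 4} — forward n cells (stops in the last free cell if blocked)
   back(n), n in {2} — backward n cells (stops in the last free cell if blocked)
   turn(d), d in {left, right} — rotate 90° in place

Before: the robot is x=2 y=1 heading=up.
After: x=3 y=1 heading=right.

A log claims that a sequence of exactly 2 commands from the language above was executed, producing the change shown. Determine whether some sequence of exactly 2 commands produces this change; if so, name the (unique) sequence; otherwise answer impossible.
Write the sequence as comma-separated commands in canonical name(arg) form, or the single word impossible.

key: running move(1) before turn(right) would end elsewhere — order is forced
t0: x=2 y=1 heading=up
1. turn(right) → x=2 y=1 heading=right
2. move(1) → x=3 y=1 heading=right
all 36 alternatives checked — unique.

turn(right), move(1)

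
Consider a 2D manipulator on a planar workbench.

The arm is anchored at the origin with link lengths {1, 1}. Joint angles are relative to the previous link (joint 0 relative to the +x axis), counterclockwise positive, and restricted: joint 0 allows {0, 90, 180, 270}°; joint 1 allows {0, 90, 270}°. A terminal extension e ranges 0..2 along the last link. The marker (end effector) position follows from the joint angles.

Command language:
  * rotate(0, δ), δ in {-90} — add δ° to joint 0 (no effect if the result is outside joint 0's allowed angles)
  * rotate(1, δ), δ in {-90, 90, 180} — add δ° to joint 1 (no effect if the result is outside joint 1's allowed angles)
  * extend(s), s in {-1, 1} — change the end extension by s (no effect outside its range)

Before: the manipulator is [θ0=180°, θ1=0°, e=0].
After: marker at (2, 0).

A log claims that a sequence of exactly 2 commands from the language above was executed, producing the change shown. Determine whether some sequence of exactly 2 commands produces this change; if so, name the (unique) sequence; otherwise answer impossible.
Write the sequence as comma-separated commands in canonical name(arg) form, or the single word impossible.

rotate(0, -90), rotate(0, -90)

from: [θ0=180°, θ1=0°, e=0]
1. rotate(0, -90) → [θ0=90°, θ1=0°, e=0]
2. rotate(0, -90) → [θ0=0°, θ1=0°, e=0]
no other 2-command option fits: unique.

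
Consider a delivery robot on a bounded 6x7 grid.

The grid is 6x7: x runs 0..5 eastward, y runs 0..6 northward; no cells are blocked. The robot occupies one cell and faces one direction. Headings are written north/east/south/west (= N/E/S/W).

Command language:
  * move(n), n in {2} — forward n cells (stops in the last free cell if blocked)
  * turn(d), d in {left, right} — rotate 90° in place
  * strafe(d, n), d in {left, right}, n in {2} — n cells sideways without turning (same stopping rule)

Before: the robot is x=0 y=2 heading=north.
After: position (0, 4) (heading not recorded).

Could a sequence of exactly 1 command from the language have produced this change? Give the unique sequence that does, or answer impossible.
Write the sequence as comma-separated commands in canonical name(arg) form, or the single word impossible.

move(2)

start: x=0 y=2 heading=north
1. move(2) → x=0 y=4 heading=north
no other 1-command option fits: unique.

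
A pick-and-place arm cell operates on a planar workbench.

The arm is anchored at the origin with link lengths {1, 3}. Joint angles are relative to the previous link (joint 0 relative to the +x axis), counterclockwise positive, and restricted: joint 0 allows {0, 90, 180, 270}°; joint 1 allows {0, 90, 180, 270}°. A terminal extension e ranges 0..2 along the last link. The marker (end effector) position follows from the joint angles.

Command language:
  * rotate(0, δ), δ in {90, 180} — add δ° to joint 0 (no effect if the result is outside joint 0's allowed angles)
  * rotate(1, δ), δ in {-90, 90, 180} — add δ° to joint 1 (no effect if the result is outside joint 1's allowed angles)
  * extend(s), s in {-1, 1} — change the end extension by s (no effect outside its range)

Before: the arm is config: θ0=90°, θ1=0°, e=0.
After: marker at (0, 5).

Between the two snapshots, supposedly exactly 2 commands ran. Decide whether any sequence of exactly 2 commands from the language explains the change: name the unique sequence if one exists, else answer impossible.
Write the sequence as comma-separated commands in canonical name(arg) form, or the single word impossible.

key: running extend(1) before extend(-1) would end elsewhere — order is forced
initial: config: θ0=90°, θ1=0°, e=0
[1] after extend(-1): config: θ0=90°, θ1=0°, e=0
[2] after extend(1): config: θ0=90°, θ1=0°, e=1
all 49 alternatives checked — unique.

extend(-1), extend(1)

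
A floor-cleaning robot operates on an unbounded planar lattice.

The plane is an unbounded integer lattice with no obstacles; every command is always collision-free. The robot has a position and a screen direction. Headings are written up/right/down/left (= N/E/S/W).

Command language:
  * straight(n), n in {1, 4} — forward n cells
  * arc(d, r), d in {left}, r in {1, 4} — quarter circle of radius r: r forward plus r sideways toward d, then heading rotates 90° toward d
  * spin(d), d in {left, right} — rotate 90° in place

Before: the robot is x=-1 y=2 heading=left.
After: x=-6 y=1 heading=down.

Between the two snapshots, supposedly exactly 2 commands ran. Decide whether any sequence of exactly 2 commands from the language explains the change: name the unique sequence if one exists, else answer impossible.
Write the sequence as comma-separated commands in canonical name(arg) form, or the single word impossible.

key: order matters: swapping straight(4) and arc(left, 1) lands elsewhere
t0: x=-1 y=2 heading=left
step 1 (straight(4)): x=-5 y=2 heading=left
step 2 (arc(left, 1)): x=-6 y=1 heading=down
no rival 2-sequence matches.

straight(4), arc(left, 1)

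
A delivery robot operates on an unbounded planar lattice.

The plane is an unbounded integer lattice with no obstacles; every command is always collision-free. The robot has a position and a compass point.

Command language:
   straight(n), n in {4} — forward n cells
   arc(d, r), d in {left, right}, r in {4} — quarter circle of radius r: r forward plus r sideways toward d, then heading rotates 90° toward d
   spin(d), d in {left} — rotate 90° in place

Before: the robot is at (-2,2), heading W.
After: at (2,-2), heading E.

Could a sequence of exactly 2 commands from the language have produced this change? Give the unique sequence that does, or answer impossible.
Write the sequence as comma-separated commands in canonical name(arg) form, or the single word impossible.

spin(left), arc(left, 4)

key: running arc(left, 4) before spin(left) would end elsewhere — order is forced
start: at (-2,2), heading W
t=1 spin(left) ⇒ at (-2,2), heading S
t=2 arc(left, 4) ⇒ at (2,-2), heading E
all 16 alternatives checked — unique.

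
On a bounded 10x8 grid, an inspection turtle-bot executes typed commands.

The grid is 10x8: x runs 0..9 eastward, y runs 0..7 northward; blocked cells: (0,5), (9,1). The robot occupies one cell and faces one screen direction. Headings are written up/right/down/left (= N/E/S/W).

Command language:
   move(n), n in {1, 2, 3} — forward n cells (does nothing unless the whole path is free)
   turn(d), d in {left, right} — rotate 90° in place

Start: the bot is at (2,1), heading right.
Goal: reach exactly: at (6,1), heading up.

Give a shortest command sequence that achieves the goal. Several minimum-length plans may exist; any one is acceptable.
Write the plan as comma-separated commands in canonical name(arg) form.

t0: at (2,1), heading right
t=1 move(1) ⇒ at (3,1), heading right
t=2 move(3) ⇒ at (6,1), heading right
t=3 turn(left) ⇒ at (6,1), heading up
minimal: 3 command(s), checked below 3.

move(1), move(3), turn(left)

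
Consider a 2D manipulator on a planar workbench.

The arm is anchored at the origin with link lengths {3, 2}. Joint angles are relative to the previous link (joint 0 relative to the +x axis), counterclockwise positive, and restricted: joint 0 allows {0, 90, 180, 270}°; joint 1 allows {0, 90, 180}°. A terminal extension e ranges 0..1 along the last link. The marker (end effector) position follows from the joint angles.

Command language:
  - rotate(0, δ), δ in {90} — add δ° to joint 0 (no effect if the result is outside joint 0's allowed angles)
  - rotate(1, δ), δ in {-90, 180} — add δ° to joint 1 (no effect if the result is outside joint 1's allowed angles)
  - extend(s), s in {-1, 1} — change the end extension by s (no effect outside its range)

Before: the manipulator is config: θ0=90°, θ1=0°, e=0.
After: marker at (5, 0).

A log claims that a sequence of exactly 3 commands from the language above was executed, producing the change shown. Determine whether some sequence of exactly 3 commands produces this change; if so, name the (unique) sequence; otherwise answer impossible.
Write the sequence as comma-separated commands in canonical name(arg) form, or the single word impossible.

initial: config: θ0=90°, θ1=0°, e=0
1. rotate(0, 90) → config: θ0=180°, θ1=0°, e=0
2. rotate(0, 90) → config: θ0=270°, θ1=0°, e=0
3. rotate(0, 90) → config: θ0=0°, θ1=0°, e=0
no rival 3-sequence matches.

rotate(0, 90), rotate(0, 90), rotate(0, 90)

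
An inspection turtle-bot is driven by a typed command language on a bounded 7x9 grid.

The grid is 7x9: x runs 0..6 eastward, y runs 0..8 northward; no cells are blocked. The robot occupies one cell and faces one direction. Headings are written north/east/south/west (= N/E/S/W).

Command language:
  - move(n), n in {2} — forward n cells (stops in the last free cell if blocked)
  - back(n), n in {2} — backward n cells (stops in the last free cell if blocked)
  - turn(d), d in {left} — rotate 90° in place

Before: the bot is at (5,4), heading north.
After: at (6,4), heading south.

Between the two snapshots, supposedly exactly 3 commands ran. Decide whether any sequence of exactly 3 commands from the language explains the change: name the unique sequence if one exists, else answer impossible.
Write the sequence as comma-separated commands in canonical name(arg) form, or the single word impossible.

key: position moved to (6,4) AND the heading swung to S — translation plus rotation needed
begin: at (5,4), heading north
step 1 (turn(left)): at (5,4), heading west
step 2 (back(2)): at (6,4), heading west
step 3 (turn(left)): at (6,4), heading south
uniquely the one of 27 3-step routes that fits.

turn(left), back(2), turn(left)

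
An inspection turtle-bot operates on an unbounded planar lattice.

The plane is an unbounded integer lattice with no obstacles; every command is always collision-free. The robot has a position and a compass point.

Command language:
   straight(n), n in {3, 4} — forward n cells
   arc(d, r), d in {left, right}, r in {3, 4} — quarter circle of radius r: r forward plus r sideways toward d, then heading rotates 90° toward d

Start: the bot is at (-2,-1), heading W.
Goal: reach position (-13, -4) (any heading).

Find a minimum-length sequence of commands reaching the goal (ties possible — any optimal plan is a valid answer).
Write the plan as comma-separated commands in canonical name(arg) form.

initial: at (-2,-1), heading W
step 1 (straight(4)): at (-6,-1), heading W
step 2 (straight(4)): at (-10,-1), heading W
step 3 (arc(left, 3)): at (-13,-4), heading S
shorter routes all fall short; 3 is best.

straight(4), straight(4), arc(left, 3)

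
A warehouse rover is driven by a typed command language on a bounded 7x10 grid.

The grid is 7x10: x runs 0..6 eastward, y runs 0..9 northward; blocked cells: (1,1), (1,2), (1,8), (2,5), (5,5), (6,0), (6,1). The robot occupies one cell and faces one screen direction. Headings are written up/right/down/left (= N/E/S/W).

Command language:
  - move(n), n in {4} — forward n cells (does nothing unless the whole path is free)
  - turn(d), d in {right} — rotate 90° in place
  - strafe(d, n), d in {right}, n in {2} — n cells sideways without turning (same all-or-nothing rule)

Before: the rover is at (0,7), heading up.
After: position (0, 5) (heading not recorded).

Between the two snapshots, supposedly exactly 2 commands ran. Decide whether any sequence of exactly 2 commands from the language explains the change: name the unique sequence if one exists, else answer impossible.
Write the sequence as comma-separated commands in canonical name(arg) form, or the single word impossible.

turn(right), strafe(right, 2)

key: running strafe(right, 2) before turn(right) would end elsewhere — order is forced
initial: at (0,7), heading up
step 1 (turn(right)): at (0,7), heading right
step 2 (strafe(right, 2)): at (0,5), heading right
no other 2-command option fits: unique.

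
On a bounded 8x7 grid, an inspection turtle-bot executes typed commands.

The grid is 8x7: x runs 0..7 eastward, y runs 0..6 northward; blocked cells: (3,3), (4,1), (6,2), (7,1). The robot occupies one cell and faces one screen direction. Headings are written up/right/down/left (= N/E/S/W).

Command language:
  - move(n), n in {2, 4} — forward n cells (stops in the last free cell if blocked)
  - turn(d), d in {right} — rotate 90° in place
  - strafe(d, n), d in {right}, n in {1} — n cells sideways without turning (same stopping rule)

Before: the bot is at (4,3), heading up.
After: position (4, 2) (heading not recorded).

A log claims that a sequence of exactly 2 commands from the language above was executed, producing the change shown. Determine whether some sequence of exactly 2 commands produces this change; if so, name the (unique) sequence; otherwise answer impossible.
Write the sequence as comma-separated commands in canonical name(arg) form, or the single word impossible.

key: order matters: swapping turn(right) and strafe(right, 1) lands elsewhere
begin: at (4,3), heading up
1. turn(right) → at (4,3), heading right
2. strafe(right, 1) → at (4,2), heading right
no rival 2-sequence matches.

turn(right), strafe(right, 1)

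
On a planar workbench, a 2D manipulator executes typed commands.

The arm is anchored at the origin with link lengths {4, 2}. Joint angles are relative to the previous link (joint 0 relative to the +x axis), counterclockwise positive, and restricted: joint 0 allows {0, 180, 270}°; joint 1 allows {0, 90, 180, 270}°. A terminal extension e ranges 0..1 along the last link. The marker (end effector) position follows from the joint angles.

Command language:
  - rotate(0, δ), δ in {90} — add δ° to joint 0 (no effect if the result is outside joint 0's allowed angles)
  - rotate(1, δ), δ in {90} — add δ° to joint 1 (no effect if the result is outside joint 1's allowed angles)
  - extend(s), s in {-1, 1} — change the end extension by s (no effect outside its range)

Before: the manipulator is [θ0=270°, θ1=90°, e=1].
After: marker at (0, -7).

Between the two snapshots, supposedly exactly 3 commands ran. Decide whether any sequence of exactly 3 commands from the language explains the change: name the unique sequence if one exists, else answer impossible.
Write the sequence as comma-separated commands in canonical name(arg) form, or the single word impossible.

from: [θ0=270°, θ1=90°, e=1]
[1] after rotate(1, 90): [θ0=270°, θ1=180°, e=1]
[2] after rotate(1, 90): [θ0=270°, θ1=270°, e=1]
[3] after rotate(1, 90): [θ0=270°, θ1=0°, e=1]
uniquely the one of 64 3-step routes that fits.

rotate(1, 90), rotate(1, 90), rotate(1, 90)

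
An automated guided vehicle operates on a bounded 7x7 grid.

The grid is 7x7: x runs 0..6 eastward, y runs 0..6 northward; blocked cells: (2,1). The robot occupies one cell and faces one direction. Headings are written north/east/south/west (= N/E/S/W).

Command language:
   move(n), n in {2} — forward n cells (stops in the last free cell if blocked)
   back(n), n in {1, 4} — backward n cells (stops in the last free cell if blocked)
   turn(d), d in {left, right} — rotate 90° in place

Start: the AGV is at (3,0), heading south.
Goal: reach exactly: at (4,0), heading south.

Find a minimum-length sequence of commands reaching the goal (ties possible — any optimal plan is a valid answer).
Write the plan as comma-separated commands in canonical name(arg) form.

turn(right), back(1), turn(left)

begin: at (3,0), heading south
step 1 (turn(right)): at (3,0), heading west
step 2 (back(1)): at (4,0), heading west
step 3 (turn(left)): at (4,0), heading south
shorter routes all fall short; 3 is best.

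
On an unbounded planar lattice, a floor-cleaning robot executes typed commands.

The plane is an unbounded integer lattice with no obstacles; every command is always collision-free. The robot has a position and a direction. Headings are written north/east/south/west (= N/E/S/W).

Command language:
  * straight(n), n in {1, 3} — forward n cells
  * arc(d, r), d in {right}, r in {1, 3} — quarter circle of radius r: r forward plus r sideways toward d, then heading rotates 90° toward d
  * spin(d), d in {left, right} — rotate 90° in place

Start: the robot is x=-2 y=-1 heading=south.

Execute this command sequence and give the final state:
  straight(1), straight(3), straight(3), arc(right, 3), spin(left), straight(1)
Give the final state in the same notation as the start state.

x=-5 y=-12 heading=south

begin: x=-2 y=-1 heading=south
1. straight(1) → x=-2 y=-2 heading=south
2. straight(3) → x=-2 y=-5 heading=south
3. straight(3) → x=-2 y=-8 heading=south
4. arc(right, 3) → x=-5 y=-11 heading=west
5. spin(left) → x=-5 y=-11 heading=south
6. straight(1) → x=-5 y=-12 heading=south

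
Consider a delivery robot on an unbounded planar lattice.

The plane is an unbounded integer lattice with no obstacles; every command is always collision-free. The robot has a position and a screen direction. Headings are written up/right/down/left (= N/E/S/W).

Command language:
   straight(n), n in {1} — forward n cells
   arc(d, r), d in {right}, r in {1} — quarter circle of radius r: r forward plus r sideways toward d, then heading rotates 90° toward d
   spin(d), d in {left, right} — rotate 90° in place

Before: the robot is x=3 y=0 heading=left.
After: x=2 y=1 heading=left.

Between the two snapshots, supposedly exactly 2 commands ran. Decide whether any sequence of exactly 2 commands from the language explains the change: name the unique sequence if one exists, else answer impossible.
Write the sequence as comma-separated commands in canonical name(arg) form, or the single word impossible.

arc(right, 1), spin(left)

key: still facing W at the end — net rotation zero over 2 steps
from: x=3 y=0 heading=left
[1] after arc(right, 1): x=2 y=1 heading=up
[2] after spin(left): x=2 y=1 heading=left
no rival 2-sequence matches.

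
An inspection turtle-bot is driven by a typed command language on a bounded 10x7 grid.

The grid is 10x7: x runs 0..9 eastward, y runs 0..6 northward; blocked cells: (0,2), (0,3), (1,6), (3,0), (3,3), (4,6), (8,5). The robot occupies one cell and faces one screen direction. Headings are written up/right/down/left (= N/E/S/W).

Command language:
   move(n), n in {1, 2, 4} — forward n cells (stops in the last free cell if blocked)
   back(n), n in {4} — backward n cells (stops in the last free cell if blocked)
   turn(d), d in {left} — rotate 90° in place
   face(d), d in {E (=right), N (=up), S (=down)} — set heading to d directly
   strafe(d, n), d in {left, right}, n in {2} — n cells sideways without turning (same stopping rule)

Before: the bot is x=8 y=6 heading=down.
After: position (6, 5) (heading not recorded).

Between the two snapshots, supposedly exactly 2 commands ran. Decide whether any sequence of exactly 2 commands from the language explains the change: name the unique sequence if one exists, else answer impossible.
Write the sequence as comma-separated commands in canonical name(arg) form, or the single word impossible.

key: running move(1) before strafe(right, 2) would end elsewhere — order is forced
begin: x=8 y=6 heading=down
[1] after strafe(right, 2): x=6 y=6 heading=down
[2] after move(1): x=6 y=5 heading=down
uniquely the one of 100 2-step routes that fits.

strafe(right, 2), move(1)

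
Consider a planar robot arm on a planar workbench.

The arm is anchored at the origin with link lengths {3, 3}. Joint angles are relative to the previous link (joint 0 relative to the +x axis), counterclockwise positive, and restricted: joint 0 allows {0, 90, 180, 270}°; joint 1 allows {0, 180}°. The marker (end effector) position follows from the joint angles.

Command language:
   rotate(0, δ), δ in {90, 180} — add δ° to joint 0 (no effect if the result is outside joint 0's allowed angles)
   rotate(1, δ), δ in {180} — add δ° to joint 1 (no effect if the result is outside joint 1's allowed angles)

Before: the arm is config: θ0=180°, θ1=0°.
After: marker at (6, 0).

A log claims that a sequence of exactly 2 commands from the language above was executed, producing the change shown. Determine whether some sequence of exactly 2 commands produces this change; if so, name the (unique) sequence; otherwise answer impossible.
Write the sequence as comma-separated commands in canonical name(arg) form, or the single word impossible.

t0: config: θ0=180°, θ1=0°
[1] after rotate(0, 90): config: θ0=270°, θ1=0°
[2] after rotate(0, 90): config: θ0=0°, θ1=0°
no other 2-command option fits: unique.

rotate(0, 90), rotate(0, 90)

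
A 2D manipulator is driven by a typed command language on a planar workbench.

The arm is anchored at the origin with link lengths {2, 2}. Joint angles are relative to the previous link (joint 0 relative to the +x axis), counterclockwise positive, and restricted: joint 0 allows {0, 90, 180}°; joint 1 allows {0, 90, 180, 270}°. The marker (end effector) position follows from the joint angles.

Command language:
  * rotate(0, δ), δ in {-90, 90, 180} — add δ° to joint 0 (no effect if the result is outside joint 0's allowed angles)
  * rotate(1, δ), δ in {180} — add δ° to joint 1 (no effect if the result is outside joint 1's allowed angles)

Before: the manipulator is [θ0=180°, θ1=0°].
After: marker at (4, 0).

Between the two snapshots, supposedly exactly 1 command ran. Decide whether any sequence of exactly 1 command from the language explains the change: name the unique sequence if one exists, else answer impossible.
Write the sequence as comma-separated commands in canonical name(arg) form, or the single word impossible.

from: [θ0=180°, θ1=0°]
1. rotate(0, 180) → [θ0=0°, θ1=0°]
all 4 alternatives checked — unique.

rotate(0, 180)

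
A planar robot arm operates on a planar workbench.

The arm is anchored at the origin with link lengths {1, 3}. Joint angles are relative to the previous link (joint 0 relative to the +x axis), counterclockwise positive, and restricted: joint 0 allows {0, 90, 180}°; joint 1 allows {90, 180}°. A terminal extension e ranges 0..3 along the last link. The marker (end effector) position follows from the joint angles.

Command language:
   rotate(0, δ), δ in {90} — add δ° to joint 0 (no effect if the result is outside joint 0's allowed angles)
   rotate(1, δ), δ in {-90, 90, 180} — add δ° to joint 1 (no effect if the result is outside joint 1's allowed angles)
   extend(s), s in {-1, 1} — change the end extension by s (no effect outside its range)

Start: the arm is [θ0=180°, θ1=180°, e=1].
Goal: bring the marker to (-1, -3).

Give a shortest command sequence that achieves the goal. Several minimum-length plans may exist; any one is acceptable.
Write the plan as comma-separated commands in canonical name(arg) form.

begin: [θ0=180°, θ1=180°, e=1]
step 1 (extend(-1)): [θ0=180°, θ1=180°, e=0]
step 2 (rotate(1, -90)): [θ0=180°, θ1=90°, e=0]
no 1-step plan works, so 2 is optimal.

extend(-1), rotate(1, -90)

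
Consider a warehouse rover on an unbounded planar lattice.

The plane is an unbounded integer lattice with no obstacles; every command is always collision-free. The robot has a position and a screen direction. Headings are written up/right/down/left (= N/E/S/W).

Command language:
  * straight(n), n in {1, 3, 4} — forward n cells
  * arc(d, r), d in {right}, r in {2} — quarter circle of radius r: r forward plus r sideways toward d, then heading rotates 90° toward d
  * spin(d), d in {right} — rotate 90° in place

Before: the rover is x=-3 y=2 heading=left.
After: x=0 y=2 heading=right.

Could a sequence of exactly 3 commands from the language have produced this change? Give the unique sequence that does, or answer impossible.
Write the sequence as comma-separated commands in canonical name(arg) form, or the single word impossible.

spin(right), spin(right), straight(3)

key: running straight(3) before spin(right) would end elsewhere — order is forced
begin: x=-3 y=2 heading=left
1. spin(right) → x=-3 y=2 heading=up
2. spin(right) → x=-3 y=2 heading=right
3. straight(3) → x=0 y=2 heading=right
uniquely the one of 125 3-step routes that fits.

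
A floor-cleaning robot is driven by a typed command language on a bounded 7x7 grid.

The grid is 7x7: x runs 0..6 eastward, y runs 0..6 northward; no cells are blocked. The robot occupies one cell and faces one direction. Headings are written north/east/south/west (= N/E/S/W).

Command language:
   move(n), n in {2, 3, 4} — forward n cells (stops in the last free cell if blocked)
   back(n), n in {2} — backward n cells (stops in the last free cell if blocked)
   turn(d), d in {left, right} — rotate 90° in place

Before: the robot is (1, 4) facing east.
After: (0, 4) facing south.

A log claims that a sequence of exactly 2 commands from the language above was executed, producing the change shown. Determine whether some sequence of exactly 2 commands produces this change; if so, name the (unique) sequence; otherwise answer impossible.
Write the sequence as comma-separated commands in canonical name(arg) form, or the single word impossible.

back(2), turn(right)

key: back(2) runs into the grid edge before its full distance
start: (1, 4) facing east
step 1 (back(2)): (0, 4) facing east
step 2 (turn(right)): (0, 4) facing south
all 36 alternatives checked — unique.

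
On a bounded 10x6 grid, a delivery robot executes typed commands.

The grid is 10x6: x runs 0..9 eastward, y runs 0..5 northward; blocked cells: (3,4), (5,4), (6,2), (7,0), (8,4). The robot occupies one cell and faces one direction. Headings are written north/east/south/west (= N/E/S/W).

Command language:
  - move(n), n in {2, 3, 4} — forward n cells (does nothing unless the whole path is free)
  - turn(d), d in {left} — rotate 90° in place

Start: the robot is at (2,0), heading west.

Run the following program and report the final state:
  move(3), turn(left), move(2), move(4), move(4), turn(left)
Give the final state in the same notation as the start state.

start: at (2,0), heading west
[1] after move(3): at (2,0), heading west
[2] after turn(left): at (2,0), heading south
[3] after move(2): at (2,0), heading south
[4] after move(4): at (2,0), heading south
[5] after move(4): at (2,0), heading south
[6] after turn(left): at (2,0), heading east

at (2,0), heading east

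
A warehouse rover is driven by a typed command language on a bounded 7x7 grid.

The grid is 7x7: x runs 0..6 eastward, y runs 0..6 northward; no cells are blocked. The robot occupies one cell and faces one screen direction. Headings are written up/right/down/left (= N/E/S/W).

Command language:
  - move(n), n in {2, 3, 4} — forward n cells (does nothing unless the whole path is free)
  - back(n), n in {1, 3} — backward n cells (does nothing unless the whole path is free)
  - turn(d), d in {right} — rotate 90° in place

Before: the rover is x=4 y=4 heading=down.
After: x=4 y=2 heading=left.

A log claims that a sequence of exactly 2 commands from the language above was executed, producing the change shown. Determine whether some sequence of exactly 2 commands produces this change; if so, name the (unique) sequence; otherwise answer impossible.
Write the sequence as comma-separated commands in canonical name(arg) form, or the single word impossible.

key: position moved to (4,2) AND the heading swung to W — translation plus rotation needed
start: x=4 y=4 heading=down
1. move(2) → x=4 y=2 heading=down
2. turn(right) → x=4 y=2 heading=left
no other 2-command option fits: unique.

move(2), turn(right)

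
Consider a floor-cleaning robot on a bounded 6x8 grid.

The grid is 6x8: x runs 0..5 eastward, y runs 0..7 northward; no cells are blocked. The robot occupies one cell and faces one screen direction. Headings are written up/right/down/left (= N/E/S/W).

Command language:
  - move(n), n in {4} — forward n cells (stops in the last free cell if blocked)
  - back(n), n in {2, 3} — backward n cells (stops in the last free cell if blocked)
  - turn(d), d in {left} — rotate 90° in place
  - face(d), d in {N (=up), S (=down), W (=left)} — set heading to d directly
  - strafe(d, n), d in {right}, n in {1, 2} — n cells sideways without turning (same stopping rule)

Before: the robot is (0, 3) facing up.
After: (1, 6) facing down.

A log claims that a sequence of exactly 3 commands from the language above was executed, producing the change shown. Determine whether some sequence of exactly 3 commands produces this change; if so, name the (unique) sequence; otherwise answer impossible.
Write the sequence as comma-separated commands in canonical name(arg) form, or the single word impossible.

key: position moved to (1,6) AND the heading swung to S — translation plus rotation needed
from: (0, 3) facing up
[1] after strafe(right, 1): (1, 3) facing up
[2] after face(S): (1, 3) facing down
[3] after back(3): (1, 6) facing down
all 729 alternatives checked — unique.

strafe(right, 1), face(S), back(3)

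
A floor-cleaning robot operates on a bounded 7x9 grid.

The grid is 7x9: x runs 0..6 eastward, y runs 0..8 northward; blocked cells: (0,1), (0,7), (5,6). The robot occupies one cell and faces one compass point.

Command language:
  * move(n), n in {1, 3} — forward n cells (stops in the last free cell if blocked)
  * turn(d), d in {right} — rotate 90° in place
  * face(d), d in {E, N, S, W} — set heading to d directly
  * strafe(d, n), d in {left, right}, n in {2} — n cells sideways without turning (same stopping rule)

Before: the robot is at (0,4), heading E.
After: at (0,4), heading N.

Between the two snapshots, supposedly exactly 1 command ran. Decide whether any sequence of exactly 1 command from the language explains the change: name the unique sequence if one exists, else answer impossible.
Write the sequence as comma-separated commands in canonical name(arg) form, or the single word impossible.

face(N)

key: (0,4) unchanged — the single command moves nothing
begin: at (0,4), heading E
t=1 face(N) ⇒ at (0,4), heading N
uniquely the one of 9 1-step routes that fits.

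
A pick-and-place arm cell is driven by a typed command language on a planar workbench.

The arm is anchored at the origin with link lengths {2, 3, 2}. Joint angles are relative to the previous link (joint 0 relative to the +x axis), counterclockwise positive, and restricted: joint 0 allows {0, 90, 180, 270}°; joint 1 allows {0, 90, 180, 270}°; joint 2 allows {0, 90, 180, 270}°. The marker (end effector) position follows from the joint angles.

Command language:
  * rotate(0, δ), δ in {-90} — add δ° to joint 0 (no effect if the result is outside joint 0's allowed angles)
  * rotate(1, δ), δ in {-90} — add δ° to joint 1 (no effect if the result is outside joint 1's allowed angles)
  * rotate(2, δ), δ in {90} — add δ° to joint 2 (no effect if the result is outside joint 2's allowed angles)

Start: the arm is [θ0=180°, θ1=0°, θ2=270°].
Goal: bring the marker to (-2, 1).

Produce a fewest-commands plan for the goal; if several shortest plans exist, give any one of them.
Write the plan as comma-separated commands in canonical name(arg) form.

t0: [θ0=180°, θ1=0°, θ2=270°]
t=1 rotate(2, 90) ⇒ [θ0=180°, θ1=0°, θ2=0°]
t=2 rotate(2, 90) ⇒ [θ0=180°, θ1=0°, θ2=90°]
t=3 rotate(2, 90) ⇒ [θ0=180°, θ1=0°, θ2=180°]
t=4 rotate(1, -90) ⇒ [θ0=180°, θ1=270°, θ2=180°]
minimal: 4 command(s), checked below 4.

rotate(2, 90), rotate(2, 90), rotate(2, 90), rotate(1, -90)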